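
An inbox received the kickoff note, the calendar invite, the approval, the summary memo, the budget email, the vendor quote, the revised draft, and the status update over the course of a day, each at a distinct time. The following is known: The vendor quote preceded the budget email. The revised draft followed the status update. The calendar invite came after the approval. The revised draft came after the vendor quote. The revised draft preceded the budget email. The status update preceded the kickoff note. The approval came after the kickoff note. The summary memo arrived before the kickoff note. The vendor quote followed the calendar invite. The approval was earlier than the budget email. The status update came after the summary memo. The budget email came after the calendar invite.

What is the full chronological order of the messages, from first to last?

The constraints fix every adjacent pair, so only one ordering works:
the summary memo → the status update → the kickoff note → the approval → the calendar invite → the vendor quote → the revised draft → the budget email.

the summary memo, the status update, the kickoff note, the approval, the calendar invite, the vendor quote, the revised draft, the budget email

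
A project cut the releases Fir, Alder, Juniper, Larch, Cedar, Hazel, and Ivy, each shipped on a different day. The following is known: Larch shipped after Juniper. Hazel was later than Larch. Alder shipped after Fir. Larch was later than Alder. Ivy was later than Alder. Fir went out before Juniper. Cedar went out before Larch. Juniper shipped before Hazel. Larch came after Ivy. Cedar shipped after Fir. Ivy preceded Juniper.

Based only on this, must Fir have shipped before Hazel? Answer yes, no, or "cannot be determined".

Chain the constraints: Fir → Juniper → Hazel. Each link is directly stated, so Fir comes before Hazel.

yes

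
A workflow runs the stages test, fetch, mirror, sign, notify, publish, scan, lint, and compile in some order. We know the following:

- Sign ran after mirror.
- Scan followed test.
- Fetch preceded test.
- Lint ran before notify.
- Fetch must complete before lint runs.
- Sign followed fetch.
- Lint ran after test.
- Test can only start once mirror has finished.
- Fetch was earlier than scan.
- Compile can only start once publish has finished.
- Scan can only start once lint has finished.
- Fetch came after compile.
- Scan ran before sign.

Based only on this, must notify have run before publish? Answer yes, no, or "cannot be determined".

no

Tracing the constraints gives publish → compile → fetch → lint → notify, so publish must come before notify.
That means notify cannot be before publish.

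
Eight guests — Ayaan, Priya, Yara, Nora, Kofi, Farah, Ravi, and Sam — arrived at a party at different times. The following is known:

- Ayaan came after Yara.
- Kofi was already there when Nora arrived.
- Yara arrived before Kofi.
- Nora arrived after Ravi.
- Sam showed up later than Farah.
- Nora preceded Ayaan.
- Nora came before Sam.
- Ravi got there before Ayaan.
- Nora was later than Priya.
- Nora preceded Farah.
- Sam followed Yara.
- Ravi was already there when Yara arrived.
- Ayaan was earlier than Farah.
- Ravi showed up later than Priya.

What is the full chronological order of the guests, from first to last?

Priya, Ravi, Yara, Kofi, Nora, Ayaan, Farah, Sam

The constraints fix every adjacent pair, so only one ordering works:
Priya → Ravi → Yara → Kofi → Nora → Ayaan → Farah → Sam.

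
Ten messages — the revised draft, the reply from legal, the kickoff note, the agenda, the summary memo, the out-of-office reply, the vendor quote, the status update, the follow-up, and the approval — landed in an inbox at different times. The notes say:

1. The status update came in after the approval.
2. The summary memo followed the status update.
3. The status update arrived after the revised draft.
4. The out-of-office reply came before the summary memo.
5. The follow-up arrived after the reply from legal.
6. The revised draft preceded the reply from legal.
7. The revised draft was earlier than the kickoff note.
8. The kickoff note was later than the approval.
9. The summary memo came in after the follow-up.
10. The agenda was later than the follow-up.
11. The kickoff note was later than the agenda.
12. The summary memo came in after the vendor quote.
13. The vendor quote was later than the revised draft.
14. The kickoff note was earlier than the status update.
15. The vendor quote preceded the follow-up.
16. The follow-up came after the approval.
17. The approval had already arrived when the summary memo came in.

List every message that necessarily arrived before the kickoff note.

Directly stated before the kickoff note: the agenda, the approval, and the revised draft.
The follow-up reaches the kickoff note via the follow-up → the agenda → the kickoff note.
The reply from legal reaches the kickoff note via the reply from legal → the follow-up → the agenda → the kickoff note.
The vendor quote reaches the kickoff note via the vendor quote → the follow-up → the agenda → the kickoff note.
No chain forces the out-of-office reply (or any of the others) ahead of the kickoff note.

the agenda, the approval, the follow-up, the reply from legal, the revised draft, the vendor quote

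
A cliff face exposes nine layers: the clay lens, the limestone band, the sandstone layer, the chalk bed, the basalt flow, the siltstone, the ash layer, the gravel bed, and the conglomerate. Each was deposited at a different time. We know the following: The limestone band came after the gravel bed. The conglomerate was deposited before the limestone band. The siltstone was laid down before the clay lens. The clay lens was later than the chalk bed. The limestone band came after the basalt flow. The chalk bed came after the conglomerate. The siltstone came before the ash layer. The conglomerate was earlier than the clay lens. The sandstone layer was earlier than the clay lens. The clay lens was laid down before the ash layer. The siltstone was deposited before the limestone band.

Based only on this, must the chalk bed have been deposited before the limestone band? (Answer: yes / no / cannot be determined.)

No chain of stated constraints runs from the chalk bed to the limestone band, and none runs from the limestone band to the chalk bed either.
So the relative order of the chalk bed and the limestone band is not fixed by the given facts.

cannot be determined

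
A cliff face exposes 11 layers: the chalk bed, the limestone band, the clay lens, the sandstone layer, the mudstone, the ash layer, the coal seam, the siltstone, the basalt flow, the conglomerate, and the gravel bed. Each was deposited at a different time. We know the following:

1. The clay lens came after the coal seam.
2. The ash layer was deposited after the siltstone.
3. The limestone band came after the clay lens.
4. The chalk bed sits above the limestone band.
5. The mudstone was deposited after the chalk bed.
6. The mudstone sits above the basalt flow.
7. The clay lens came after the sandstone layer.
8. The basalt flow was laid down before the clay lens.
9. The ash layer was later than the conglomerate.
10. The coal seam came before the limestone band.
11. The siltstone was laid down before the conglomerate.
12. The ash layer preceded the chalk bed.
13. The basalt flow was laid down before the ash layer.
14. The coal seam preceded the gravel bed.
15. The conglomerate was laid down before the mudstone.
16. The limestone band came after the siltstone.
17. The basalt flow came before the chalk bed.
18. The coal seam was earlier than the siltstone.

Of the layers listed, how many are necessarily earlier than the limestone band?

5

Directly stated before the limestone band: the clay lens, the coal seam, and the siltstone.
The basalt flow reaches the limestone band via the basalt flow → the clay lens → the limestone band.
The sandstone layer reaches the limestone band via the sandstone layer → the clay lens → the limestone band.
That's the basalt flow, the clay lens, the coal seam, the sandstone layer, and the siltstone — 5 in all.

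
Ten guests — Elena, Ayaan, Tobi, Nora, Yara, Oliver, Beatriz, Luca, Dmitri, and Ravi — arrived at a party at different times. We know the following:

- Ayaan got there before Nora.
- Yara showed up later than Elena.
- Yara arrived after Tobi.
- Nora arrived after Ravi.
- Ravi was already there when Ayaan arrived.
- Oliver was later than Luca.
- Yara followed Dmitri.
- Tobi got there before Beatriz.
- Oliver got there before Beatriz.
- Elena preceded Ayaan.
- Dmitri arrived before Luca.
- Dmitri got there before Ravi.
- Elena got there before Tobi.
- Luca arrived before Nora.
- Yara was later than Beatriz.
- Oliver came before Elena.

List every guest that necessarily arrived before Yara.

Directly stated before Yara: Beatriz, Dmitri, Elena, and Tobi.
Luca reaches Yara via Luca → Oliver → Elena → Yara.
Oliver reaches Yara via Oliver → Elena → Yara.

Beatriz, Dmitri, Elena, Luca, Oliver, Tobi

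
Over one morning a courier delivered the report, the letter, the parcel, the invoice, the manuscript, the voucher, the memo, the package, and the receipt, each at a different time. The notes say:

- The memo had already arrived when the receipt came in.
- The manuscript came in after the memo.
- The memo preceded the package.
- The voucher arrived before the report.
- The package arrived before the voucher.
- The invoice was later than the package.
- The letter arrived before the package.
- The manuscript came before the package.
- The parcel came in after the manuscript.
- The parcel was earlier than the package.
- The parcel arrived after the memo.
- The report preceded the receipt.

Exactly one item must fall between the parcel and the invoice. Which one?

Tracing the constraints gives the parcel → the package → the invoice, so the package sits after the parcel and before the invoice.
No other item is forced both after the parcel and before the invoice.

the package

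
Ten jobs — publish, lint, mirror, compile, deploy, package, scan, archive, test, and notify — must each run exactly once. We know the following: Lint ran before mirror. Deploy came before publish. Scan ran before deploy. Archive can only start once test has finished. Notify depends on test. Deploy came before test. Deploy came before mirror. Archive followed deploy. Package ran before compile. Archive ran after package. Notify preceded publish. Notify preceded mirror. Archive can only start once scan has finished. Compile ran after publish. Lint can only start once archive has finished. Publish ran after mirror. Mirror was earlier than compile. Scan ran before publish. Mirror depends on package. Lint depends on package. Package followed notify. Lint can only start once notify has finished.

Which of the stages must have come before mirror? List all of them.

archive, deploy, lint, notify, package, scan, test

Directly stated before mirror: deploy, lint, notify, and package.
Archive reaches mirror via archive → lint → mirror.
Scan reaches mirror via scan → deploy → mirror.
Test reaches mirror via test → notify → mirror.
No chain forces compile (or any of the others) ahead of mirror.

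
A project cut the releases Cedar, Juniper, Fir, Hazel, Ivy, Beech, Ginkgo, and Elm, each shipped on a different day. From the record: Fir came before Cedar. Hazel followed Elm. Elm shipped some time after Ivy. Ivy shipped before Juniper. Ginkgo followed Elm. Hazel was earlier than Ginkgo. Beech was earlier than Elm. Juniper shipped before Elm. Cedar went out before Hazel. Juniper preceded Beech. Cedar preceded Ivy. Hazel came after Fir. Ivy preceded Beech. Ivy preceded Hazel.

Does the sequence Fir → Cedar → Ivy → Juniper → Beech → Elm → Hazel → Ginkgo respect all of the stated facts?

Check each stated constraint against the proposed order — e.g. Cedar is ahead of Hazel; Fir is ahead of Hazel. Every pair is in the required order; nothing is violated.

yes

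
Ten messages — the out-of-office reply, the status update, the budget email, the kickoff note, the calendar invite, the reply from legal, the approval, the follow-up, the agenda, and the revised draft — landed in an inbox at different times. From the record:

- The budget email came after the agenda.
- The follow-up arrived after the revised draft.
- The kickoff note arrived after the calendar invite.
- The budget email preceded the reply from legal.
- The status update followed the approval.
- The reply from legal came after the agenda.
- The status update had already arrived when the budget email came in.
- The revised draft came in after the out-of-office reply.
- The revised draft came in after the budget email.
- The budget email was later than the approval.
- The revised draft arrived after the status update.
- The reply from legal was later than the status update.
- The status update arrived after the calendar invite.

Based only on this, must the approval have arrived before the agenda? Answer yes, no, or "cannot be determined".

No chain of stated constraints runs from the approval to the agenda, and none runs from the agenda to the approval either.
So the relative order of the approval and the agenda is not fixed by the given facts.

cannot be determined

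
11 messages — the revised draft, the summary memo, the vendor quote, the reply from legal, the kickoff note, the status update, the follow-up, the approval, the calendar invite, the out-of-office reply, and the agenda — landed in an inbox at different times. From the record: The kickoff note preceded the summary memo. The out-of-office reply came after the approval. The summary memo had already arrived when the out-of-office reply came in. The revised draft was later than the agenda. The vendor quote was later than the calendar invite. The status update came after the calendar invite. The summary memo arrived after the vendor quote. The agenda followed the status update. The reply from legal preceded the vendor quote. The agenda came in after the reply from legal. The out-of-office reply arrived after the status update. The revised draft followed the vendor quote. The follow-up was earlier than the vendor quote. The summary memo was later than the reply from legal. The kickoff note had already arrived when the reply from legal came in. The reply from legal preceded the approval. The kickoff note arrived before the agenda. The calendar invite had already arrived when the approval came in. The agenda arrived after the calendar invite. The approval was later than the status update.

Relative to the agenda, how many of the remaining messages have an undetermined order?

5

Forced before the agenda: the calendar invite, the kickoff note, the reply from legal, and the status update; forced after the agenda: the revised draft.
That leaves the approval, the follow-up, the out-of-office reply, the summary memo, and the vendor quote with no forced order relative to the agenda — 5.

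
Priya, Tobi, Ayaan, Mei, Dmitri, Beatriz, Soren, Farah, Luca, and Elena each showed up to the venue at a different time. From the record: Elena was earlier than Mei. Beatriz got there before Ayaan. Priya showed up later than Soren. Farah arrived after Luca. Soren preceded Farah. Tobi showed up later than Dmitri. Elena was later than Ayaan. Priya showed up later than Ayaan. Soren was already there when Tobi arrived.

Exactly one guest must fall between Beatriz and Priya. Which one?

Tracing the constraints gives Beatriz → Ayaan → Priya, so Ayaan sits after Beatriz and before Priya.
No other guest is forced both after Beatriz and before Priya.

Ayaan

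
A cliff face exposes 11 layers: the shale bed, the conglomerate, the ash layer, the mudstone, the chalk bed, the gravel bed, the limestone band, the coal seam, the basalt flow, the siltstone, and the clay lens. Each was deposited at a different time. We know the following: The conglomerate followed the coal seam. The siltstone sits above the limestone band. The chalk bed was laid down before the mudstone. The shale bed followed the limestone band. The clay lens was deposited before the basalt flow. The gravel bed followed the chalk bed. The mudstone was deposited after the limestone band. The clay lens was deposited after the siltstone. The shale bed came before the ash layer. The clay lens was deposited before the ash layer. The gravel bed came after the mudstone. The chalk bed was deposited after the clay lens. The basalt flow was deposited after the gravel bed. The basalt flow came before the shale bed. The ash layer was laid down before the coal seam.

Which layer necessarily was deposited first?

The limestone band has a chain of constraints placing it before every other layer, so the limestone band must be first.

the limestone band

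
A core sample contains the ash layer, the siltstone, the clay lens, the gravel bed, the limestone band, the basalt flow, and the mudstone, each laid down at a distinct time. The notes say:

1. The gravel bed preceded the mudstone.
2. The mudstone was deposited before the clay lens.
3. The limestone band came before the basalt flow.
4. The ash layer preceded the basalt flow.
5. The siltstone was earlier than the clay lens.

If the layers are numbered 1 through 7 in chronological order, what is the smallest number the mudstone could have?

2

The gravel bed must come before the mudstone — 1 forced predecessor.
Nothing else is forced ahead of the mudstone, so its earliest slot is position 1 + 1 = 2.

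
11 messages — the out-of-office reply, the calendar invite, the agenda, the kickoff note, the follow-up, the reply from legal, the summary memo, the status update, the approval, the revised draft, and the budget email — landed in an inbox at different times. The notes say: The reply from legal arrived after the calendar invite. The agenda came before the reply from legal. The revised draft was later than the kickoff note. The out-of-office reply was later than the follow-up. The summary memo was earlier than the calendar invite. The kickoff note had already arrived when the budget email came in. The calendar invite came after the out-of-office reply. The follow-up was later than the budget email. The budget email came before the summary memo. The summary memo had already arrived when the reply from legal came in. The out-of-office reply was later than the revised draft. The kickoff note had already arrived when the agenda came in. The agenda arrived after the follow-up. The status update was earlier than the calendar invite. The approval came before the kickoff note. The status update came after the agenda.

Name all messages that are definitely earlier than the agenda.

Directly stated before the agenda: the follow-up and the kickoff note.
The approval reaches the agenda via the approval → the kickoff note → the agenda.
The budget email reaches the agenda via the budget email → the follow-up → the agenda.

the approval, the budget email, the follow-up, the kickoff note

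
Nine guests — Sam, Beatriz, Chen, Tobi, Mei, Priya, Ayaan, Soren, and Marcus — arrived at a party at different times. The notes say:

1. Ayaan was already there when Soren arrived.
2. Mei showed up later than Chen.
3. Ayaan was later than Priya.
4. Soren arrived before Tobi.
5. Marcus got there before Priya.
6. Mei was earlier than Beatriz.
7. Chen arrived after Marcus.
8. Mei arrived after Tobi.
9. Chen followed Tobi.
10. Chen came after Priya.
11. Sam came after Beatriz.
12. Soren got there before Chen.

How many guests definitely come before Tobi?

Directly stated before Tobi: Soren.
Ayaan reaches Tobi via Ayaan → Soren → Tobi.
Marcus reaches Tobi via Marcus → Priya → Ayaan → Soren → Tobi.
Priya reaches Tobi via Priya → Ayaan → Soren → Tobi.
That's Ayaan, Marcus, Priya, and Soren — 4 in all.

4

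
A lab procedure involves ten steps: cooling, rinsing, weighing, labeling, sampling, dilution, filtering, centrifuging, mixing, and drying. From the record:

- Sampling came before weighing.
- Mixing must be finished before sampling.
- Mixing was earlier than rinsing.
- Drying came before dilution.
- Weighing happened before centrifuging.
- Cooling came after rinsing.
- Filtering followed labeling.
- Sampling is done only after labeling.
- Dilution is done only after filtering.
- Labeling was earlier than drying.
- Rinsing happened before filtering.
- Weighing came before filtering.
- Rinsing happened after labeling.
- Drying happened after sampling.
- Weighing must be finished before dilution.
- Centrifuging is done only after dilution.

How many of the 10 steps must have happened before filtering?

5

Directly stated before filtering: labeling, rinsing, and weighing.
Mixing reaches filtering via mixing → rinsing → filtering.
Sampling reaches filtering via sampling → weighing → filtering.
No chain forces drying (or any of the others) ahead of filtering.
That's labeling, mixing, rinsing, sampling, and weighing — 5 in all.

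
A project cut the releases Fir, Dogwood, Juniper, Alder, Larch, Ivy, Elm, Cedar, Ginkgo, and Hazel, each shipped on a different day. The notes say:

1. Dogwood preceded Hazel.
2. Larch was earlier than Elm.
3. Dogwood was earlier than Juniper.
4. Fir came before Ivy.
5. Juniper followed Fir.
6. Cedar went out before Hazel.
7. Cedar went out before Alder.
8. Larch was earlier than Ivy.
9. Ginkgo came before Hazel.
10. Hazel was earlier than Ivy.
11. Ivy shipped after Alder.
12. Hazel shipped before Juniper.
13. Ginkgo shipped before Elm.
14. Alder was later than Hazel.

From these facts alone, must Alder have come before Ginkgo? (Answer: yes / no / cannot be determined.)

no

Tracing the constraints gives Ginkgo → Hazel → Alder, so Ginkgo must come before Alder.
That means Alder cannot be before Ginkgo.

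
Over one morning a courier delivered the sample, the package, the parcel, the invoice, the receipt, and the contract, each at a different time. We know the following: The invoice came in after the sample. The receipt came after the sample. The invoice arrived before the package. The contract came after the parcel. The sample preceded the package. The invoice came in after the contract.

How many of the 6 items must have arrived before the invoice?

Directly stated before the invoice: the contract and the sample.
The parcel reaches the invoice via the parcel → the contract → the invoice.
No chain forces the receipt (or any of the others) ahead of the invoice.
That's the contract, the parcel, and the sample — 3 in all.

3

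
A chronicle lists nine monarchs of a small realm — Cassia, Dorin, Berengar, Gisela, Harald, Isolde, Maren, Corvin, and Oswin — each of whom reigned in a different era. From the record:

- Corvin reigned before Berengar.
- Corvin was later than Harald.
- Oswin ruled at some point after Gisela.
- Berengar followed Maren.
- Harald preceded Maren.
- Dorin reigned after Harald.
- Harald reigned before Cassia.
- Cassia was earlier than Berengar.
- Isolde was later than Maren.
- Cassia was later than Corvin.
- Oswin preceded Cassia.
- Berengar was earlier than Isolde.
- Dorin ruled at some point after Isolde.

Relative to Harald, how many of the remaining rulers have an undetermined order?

2

Forced after Harald: Berengar, Cassia, Corvin, Dorin, Isolde, and Maren.
That leaves Gisela and Oswin with no forced order relative to Harald — 2.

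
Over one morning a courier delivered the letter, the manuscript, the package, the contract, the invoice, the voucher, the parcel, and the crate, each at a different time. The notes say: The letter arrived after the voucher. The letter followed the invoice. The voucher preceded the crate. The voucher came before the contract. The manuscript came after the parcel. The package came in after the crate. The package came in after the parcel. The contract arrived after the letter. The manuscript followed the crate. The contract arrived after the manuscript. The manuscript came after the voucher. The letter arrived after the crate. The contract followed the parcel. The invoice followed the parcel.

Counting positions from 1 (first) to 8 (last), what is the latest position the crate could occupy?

4

The crate must come before the contract, the letter, the manuscript, and the package — 4 items forced after it.
Everything else can be placed before the crate in some valid order, so the crate can sit as late as position 8 − 4 = 4.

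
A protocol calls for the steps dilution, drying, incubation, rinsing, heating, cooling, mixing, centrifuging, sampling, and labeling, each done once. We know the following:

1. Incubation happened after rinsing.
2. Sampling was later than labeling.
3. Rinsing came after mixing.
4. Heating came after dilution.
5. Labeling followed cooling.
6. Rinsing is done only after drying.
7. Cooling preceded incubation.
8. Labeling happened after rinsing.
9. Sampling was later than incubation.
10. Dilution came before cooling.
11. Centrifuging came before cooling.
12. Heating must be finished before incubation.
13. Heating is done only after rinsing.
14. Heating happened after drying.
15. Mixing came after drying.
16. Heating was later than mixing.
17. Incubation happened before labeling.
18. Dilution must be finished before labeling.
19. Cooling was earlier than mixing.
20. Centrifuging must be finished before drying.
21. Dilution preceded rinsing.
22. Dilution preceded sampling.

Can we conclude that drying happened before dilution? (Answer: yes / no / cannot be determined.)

No chain of stated constraints runs from drying to dilution, and none runs from dilution to drying either.
So the relative order of drying and dilution is not fixed by the given facts.

cannot be determined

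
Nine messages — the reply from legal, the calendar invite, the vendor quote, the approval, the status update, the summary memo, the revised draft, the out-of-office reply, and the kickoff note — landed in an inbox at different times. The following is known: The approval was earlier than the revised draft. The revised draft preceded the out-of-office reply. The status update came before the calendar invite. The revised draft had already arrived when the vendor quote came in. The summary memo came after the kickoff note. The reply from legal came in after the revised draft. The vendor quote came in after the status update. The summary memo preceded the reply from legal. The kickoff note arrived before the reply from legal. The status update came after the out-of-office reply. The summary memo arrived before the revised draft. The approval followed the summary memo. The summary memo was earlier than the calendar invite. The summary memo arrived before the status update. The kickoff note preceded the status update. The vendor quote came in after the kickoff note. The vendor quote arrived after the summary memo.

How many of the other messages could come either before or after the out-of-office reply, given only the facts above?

Forced before the out-of-office reply: the approval, the kickoff note, the revised draft, and the summary memo; forced after the out-of-office reply: the calendar invite, the status update, and the vendor quote.
That leaves the reply from legal with no forced order relative to the out-of-office reply — 1.

1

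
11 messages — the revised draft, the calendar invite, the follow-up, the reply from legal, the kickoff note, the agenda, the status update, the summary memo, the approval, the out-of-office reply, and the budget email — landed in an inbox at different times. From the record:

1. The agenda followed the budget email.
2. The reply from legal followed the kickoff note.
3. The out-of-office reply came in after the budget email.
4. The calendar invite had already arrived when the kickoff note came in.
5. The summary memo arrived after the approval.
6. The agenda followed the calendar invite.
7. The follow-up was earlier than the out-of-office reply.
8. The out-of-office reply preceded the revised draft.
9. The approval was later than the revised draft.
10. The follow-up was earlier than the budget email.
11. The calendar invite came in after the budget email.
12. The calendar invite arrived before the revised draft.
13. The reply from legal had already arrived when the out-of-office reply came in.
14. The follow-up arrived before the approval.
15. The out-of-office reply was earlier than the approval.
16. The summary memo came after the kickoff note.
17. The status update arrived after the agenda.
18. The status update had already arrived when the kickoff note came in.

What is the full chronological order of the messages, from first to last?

the follow-up, the budget email, the calendar invite, the agenda, the status update, the kickoff note, the reply from legal, the out-of-office reply, the revised draft, the approval, the summary memo

The constraints fix every adjacent pair, so only one ordering works:
the follow-up → the budget email → the calendar invite → the agenda → the status update → the kickoff note → the reply from legal → the out-of-office reply → the revised draft → the approval → the summary memo.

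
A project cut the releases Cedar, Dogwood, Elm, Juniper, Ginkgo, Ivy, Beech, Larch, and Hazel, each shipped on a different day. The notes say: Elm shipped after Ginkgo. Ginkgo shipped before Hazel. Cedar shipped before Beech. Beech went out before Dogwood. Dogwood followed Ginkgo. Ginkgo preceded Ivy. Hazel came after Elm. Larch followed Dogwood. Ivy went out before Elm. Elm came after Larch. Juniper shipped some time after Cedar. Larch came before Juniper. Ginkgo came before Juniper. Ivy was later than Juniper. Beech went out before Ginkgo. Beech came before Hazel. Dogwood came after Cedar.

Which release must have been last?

Every other release has a chain of constraints placing it before Hazel, so Hazel is last.

Hazel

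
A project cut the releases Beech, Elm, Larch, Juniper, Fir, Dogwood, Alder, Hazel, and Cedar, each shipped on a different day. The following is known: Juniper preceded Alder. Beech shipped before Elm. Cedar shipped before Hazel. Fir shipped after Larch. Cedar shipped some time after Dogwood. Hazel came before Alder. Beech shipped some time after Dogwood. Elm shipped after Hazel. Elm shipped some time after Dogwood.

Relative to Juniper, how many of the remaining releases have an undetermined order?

Forced after Juniper: Alder.
That leaves Beech, Cedar, Dogwood, Elm, Fir, Hazel, and Larch with no forced order relative to Juniper — 7.

7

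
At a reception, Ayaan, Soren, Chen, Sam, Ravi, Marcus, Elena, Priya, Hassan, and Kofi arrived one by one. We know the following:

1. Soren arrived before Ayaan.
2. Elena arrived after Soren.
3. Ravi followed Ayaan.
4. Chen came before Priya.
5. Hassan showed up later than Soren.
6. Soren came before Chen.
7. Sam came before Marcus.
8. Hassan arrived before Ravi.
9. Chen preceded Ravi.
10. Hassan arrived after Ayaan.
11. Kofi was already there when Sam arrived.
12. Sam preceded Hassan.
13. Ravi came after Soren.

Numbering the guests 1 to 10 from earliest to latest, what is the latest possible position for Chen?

Chen must come before Priya and Ravi — 2 guests forced after them.
Everything else can be placed before Chen in some valid order, so Chen can sit as late as position 10 − 2 = 8.

8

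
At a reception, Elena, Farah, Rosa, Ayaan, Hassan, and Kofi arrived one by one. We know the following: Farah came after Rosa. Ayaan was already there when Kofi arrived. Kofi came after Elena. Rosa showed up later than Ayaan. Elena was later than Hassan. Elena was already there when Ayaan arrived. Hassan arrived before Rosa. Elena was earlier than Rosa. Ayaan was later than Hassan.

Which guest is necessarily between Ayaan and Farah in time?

Rosa

Tracing the constraints gives Ayaan → Rosa → Farah, so Rosa sits after Ayaan and before Farah.
No other guest is forced both after Ayaan and before Farah.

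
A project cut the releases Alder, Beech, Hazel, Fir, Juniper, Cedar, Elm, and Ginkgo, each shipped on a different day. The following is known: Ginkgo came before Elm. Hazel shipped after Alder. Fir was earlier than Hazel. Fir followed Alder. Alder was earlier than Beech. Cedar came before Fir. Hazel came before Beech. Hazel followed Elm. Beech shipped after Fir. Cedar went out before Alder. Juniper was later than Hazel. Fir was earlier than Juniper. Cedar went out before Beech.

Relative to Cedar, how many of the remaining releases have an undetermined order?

2

Forced after Cedar: Alder, Beech, Fir, Hazel, and Juniper.
That leaves Elm and Ginkgo with no forced order relative to Cedar — 2.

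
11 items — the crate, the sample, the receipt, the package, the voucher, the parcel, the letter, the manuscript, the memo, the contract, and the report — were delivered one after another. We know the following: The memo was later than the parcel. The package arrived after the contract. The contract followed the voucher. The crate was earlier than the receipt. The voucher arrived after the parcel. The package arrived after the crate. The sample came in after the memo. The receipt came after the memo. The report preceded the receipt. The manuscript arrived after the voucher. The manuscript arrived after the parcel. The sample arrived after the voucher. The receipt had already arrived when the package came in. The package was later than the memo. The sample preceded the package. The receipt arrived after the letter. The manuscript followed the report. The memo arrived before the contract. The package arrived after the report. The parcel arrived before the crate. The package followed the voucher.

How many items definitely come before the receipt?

5

Directly stated before the receipt: the crate, the letter, the memo, and the report.
The parcel reaches the receipt via the parcel → the crate → the receipt.
No chain forces the contract (or any of the others) ahead of the receipt.
That's the crate, the letter, the memo, the parcel, and the report — 5 in all.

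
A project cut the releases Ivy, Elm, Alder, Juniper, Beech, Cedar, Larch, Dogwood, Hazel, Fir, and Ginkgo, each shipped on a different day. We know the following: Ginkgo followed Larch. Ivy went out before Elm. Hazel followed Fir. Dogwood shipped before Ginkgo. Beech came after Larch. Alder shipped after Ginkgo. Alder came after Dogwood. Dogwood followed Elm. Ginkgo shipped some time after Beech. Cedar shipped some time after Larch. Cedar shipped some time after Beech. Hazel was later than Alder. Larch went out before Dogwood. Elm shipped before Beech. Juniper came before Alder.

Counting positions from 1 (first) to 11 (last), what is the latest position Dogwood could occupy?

Dogwood must come before Alder, Ginkgo, and Hazel — 3 releases forced after it.
Everything else can be placed before Dogwood in some valid order, so Dogwood can sit as late as position 11 − 3 = 8.

8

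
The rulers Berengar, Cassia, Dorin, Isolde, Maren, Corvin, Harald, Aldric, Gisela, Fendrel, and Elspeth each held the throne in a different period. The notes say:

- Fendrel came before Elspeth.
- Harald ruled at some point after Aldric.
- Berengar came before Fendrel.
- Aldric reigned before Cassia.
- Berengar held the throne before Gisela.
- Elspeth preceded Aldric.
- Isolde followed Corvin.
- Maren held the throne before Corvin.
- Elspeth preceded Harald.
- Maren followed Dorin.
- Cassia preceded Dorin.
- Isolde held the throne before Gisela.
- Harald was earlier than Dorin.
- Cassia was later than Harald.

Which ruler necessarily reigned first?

Berengar has a chain of constraints placing them before every other ruler, so Berengar must be first.

Berengar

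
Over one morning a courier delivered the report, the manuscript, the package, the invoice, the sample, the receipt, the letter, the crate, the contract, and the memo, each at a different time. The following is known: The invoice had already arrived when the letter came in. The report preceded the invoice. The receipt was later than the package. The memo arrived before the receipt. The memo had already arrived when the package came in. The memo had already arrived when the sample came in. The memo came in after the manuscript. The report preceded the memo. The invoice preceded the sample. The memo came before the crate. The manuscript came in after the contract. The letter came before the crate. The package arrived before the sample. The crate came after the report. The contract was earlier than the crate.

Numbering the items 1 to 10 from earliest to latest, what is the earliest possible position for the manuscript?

The contract must come before the manuscript — 1 forced predecessor.
Nothing else is forced ahead of the manuscript, so its earliest slot is position 1 + 1 = 2.

2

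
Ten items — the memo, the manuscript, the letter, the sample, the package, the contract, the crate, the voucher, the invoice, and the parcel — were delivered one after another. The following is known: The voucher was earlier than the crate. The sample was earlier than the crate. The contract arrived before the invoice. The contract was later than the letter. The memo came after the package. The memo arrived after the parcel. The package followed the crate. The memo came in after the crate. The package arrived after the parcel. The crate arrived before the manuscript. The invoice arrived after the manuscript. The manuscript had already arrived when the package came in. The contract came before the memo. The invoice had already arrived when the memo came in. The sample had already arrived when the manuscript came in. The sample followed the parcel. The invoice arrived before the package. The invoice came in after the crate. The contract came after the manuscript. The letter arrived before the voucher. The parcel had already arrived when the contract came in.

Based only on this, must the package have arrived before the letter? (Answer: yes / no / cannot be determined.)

no

Tracing the constraints gives the letter → the contract → the invoice → the package, so the letter must come before the package.
That means the package cannot be before the letter.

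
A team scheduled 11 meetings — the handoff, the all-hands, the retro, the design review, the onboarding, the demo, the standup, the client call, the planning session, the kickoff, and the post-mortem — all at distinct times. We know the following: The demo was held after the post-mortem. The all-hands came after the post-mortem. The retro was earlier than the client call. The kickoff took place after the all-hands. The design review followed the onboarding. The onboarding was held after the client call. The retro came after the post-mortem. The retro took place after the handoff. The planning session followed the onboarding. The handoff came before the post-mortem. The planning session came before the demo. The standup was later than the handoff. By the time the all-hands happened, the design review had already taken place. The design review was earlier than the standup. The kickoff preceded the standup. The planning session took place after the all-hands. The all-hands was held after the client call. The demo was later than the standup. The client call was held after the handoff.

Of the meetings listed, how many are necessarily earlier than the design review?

Directly stated before the design review: the onboarding.
The client call reaches the design review via the client call → the onboarding → the design review.
The handoff reaches the design review via the handoff → the client call → the onboarding → the design review.
The post-mortem reaches the design review via the post-mortem → the retro → the client call → the onboarding → the design review.
Likewise the retro reaches the design review by chaining the stated constraints.
No chain forces the demo (or any of the others) ahead of the design review.
That's the client call, the handoff, the onboarding, the post-mortem, and the retro — 5 in all.

5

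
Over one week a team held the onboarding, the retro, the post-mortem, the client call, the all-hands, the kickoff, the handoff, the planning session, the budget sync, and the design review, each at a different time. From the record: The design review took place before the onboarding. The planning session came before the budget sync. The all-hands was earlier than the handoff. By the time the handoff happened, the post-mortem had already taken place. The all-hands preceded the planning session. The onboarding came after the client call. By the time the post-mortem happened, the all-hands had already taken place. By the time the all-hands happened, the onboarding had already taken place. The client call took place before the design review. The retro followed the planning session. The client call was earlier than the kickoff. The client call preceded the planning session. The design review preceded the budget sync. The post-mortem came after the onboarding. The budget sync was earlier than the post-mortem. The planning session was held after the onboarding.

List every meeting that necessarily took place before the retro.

the all-hands, the client call, the design review, the onboarding, the planning session

Directly stated before the retro: the planning session.
The all-hands reaches the retro via the all-hands → the planning session → the retro.
The client call reaches the retro via the client call → the planning session → the retro.
The design review reaches the retro via the design review → the onboarding → the planning session → the retro.
Likewise the onboarding reaches the retro by chaining the stated constraints.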